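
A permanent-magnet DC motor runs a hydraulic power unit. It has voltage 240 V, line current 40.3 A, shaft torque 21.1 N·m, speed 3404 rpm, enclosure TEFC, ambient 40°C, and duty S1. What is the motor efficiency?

ω = 2π × 3404/60 = 356.5 rad/s; P_out = τω = 21.1 × 356.5 = 7522 W
P_in = V·I = 240 × 40.3 = 9672 W
η = P_out / P_in = 7522 / 9672 = 0.778 = 77.8%

77.8 %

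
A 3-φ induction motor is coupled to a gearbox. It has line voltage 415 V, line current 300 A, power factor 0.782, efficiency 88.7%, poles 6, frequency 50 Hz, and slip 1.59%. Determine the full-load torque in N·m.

P_in = √3·V·I·cosφ = 1.732 × 415 × 300 × 0.782 = 168626 W
P_out = η·P_in = 0.887 × 168626 = 149571 W
n_s = 120×50/6 = 1000 rpm; n = 1000×(1−0.0159) = 984 rpm
ω = 2π×984/60 = 103 rad/s
τ = P_out/ω = 149571/103 = 1450 N·m

1450 N·m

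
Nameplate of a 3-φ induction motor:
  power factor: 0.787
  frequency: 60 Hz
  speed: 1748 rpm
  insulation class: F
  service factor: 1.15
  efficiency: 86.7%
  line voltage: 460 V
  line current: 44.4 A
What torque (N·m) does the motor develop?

132 N·m

P_in = √3·V·I·cosφ = 1.732 × 460 × 44.4 × 0.787 = 27840 W
P_out = η·P_in = 0.867 × 27840 = 24137 W
n = 1748 rpm
ω = 2π×1748/60 = 183.1 rad/s
τ = P_out/ω = 24137/183.1 = 132 N·m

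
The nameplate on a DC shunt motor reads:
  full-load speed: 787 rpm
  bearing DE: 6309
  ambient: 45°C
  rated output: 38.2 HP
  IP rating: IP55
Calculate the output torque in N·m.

346 N·m

P_out = 38.2 × 746 = 28497 W
ω = 2π × 787/60 = 82.41 rad/s
τ = P_out/ω = 28497/82.41 = 346 N·m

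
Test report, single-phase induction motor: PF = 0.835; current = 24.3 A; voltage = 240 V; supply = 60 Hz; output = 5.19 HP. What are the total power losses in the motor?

P_in = V·I·cosφ = 240×24.3×0.835 = 4870 W
P_out = 5.19×746 = 3872 W
Losses = P_in − P_out = 4870 − 3872 = 998 W

998 W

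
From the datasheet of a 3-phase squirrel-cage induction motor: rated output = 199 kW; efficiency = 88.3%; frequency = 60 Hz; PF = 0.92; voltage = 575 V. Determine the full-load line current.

246 A

P_out = 199 kW = 199000 W
P_in = P_out / η = 199000 / 0.883 = 225368 W
I_L = P_in / (√3·V_L·cosφ) = 225368 / (1.732 × 575 × 0.92) = 246 A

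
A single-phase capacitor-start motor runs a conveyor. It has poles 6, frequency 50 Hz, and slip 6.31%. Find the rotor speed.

937 rpm

n_s = 120f/p = 120×50/6 = 1000 rpm
n = n_s(1 − s) = 1000 × (1 − 0.0631) = 937 rpm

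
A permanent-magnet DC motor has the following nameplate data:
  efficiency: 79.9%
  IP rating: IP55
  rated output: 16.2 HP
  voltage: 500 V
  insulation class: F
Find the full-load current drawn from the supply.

30.3 A

P_out = 16.2 × 746 = 12085 W
P_in = P_out / η = 12085 / 0.799 = 15125 W
I = P_in / V = 15125 / 500 = 30.3 A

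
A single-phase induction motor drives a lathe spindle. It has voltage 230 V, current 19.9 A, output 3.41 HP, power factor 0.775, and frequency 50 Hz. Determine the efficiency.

P_out = 3.41 × 746 = 2544 W
P_in = V·I·cosφ = 230 × 19.9 × 0.775 = 3547 W
η = P_out / P_in = 2544 / 3547 = 0.717 = 71.7%

71.7 %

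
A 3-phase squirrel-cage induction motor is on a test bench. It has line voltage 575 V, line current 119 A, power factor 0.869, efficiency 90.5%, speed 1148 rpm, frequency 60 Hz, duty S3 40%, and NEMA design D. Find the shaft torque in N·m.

775 N·m

P_in = √3·V·I·cosφ = 1.732 × 575 × 119 × 0.869 = 102987 W
P_out = η·P_in = 0.905 × 102987 = 93203 W
n = 1148 rpm
ω = 2π×1148/60 = 120.2 rad/s
τ = P_out/ω = 93203/120.2 = 775 N·m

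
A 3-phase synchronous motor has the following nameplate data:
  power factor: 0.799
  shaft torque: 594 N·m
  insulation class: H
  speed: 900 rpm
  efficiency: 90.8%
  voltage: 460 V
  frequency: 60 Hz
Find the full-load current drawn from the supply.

96.9 A

ω = 2π×900/60 = 94.25 rad/s; P_out = τω = 594 × 94.25 = 55985 W
P_in = P_out / η = 55985 / 0.908 = 61657 W
I_L = P_in / (√3·V_L·cosφ) = 61657 / (1.732 × 460 × 0.799) = 96.9 A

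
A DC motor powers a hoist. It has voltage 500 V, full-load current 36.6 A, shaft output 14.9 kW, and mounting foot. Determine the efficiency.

P_out = 14.9 kW = 14900 W
P_in = V·I = 500 × 36.6 = 18300 W
η = P_out / P_in = 14900 / 18300 = 0.814 = 81.4%

81.4 %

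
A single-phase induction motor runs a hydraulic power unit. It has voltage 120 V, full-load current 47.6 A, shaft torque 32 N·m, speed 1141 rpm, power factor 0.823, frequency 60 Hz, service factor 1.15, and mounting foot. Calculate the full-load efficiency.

81.3 %

ω = 2π × 1141/60 = 119.5 rad/s; P_out = τω = 32 × 119.5 = 3824 W
P_in = V·I·cosφ = 120 × 47.6 × 0.823 = 4701 W
η = P_out / P_in = 3824 / 4701 = 0.813 = 81.3%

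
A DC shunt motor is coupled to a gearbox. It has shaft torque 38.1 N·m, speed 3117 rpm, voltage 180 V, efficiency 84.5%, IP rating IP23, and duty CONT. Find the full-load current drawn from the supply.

81.8 A

ω = 2π×3117/60 = 326.4 rad/s; P_out = τω = 38.1 × 326.4 = 12436 W
P_in = P_out / η = 12436 / 0.845 = 14717 W
I = P_in / V = 14717 / 180 = 81.8 A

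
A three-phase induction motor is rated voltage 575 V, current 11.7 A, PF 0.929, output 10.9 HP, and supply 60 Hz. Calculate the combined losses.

2690 W

P_in = √3·V·I·cosφ = 1.732×575×11.7×0.929 = 10825 W
P_out = 10.9×746 = 8131 W
Losses = P_in − P_out = 10825 − 8131 = 2694 W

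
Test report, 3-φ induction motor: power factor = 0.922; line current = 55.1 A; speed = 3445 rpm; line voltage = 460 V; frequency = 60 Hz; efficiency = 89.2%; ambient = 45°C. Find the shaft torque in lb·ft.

73.8 lb·ft

P_in = √3·V·I·cosφ = 1.732 × 460 × 55.1 × 0.922 = 40475 W
P_out = η·P_in = 0.892 × 40475 = 36104 W
n = 3445 rpm
ω = 2π×3445/60 = 360.8 rad/s
τ = P_out/ω = 36104/360.8 = 100.1 N·m
In lb·ft: 100.1/1.356 = 73.8 lb·ft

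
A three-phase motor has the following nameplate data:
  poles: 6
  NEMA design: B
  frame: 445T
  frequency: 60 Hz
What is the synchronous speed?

n_s = 120f/p = 120×60/6 = 1200 rpm

1200 rpm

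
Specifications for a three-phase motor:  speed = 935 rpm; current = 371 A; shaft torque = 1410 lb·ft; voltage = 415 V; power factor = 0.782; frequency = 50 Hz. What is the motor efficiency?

89.8 %

τ = 1410 lb·ft × 1.356 = 1912 N·m
ω = 2π × 935/60 = 97.91 rad/s; P_out = τω = 1912 × 97.91 = 187204 W
P_in = √3·V_L·I_L·cosφ = 1.732 × 415 × 371 × 0.782 = 208534 W
η = P_out / P_in = 187204 / 208534 = 0.898 = 89.8%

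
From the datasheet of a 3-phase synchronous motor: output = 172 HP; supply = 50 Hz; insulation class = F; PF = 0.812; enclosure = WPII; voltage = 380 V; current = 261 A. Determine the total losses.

11.2 kW

P_in = √3·V·I·cosφ = 1.732×380×261×0.812 = 139485 W
P_out = 172×746 = 128312 W
Losses = P_in − P_out = 139485 − 128312 = 11173 W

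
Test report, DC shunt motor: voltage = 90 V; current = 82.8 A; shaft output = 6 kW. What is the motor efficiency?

P_out = 6 kW = 6000 W
P_in = V·I = 90 × 82.8 = 7452 W
η = P_out / P_in = 6000 / 7452 = 0.805 = 80.5%

80.5 %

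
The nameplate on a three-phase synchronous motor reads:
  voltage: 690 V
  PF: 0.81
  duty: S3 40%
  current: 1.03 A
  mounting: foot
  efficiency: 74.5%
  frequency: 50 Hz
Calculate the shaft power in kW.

0.743 kW

P_in = √3·V·I·cosφ = 1.732 × 690 × 1.03 × 0.81 = 997 W
P_out = η·P_in = 0.745 × 997 = 743 W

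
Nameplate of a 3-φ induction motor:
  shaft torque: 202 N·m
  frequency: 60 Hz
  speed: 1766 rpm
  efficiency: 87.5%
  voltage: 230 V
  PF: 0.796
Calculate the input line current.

135 A

ω = 2π×1766/60 = 184.9 rad/s; P_out = τω = 202 × 184.9 = 37350 W
P_in = P_out / η = 37350 / 0.875 = 42686 W
I_L = P_in / (√3·V_L·cosφ) = 42686 / (1.732 × 230 × 0.796) = 135 A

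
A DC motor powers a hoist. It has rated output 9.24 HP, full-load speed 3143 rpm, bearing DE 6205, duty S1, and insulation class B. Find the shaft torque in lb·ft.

15.4 lb·ft

P_out = 9.24 × 746 = 6893 W
ω = 2π × 3143/60 = 329.1 rad/s
τ = P_out/ω = 6893/329.1 = 20.95 N·m
In lb·ft: 20.95/1.356 = 15.4 lb·ft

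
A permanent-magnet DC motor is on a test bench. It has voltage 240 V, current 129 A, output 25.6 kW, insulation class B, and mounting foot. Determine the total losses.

P_in = V·I = 240×129 = 30960 W
P_out = 25600 W
Losses = P_in − P_out = 30960 − 25600 = 5360 W

5360 W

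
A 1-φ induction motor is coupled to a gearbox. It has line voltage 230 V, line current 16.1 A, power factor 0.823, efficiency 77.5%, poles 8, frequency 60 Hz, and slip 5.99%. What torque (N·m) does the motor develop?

P_in = V·I·cosφ = 230 × 16.1 × 0.823 = 3048 W
P_out = η·P_in = 0.775 × 3048 = 2362 W
n_s = 120×60/8 = 900 rpm; n = 900×(1−0.0599) = 846 rpm
ω = 2π×846/60 = 88.59 rad/s
τ = P_out/ω = 2362/88.59 = 26.7 N·m

26.7 N·m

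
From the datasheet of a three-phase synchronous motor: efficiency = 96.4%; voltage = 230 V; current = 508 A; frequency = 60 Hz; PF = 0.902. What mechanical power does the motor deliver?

P_in = √3·V·I·cosφ = 1.732 × 230 × 508 × 0.902 = 182535 W
P_out = η·P_in = 0.964 × 182535 = 175964 W

176 kW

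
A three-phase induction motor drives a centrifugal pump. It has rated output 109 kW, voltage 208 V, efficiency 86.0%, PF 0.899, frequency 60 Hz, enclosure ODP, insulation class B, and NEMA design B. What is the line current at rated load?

391 A

P_out = 109 kW = 109000 W
P_in = P_out / η = 109000 / 0.860 = 126744 W
I_L = P_in / (√3·V_L·cosφ) = 126744 / (1.732 × 208 × 0.899) = 391 A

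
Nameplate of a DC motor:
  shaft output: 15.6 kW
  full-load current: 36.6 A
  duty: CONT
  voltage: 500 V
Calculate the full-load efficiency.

P_out = 15.6 kW = 15600 W
P_in = V·I = 500 × 36.6 = 18300 W
η = P_out / P_in = 15600 / 18300 = 0.852 = 85.2%

85.2 %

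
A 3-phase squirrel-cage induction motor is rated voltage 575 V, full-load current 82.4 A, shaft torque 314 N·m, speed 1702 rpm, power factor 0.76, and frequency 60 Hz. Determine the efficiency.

89.7 %

ω = 2π × 1702/60 = 178.2 rad/s; P_out = τω = 314 × 178.2 = 55955 W
P_in = √3·V_L·I_L·cosφ = 1.732 × 575 × 82.4 × 0.76 = 62367 W
η = P_out / P_in = 55955 / 62367 = 0.897 = 89.7%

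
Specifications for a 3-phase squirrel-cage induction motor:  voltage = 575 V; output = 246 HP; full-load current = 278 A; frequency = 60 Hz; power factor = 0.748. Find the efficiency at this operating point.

P_out = 246 × 746 = 183516 W
P_in = √3·V_L·I_L·cosφ = 1.732 × 575 × 278 × 0.748 = 207091 W
η = P_out / P_in = 183516 / 207091 = 0.886 = 88.6%

88.6 %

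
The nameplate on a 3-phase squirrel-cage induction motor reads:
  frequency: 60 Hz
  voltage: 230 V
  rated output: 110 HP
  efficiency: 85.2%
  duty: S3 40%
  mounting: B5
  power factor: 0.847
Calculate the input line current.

P_out = 110 × 746 = 82060 W
P_in = P_out / η = 82060 / 0.852 = 96315 W
I_L = P_in / (√3·V_L·cosφ) = 96315 / (1.732 × 230 × 0.847) = 285 A

285 A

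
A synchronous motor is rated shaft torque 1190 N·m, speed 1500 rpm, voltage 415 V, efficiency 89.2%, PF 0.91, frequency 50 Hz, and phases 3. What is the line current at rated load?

ω = 2π×1500/60 = 157.1 rad/s; P_out = τω = 1190 × 157.1 = 186949 W
P_in = P_out / η = 186949 / 0.892 = 209584 W
I_L = P_in / (√3·V_L·cosφ) = 209584 / (1.732 × 415 × 0.91) = 320 A

320 A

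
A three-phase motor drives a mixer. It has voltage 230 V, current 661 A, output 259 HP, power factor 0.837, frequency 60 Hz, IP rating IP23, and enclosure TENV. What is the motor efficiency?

87.7 %

P_out = 259 × 746 = 193214 W
P_in = √3·V_L·I_L·cosφ = 1.732 × 230 × 661 × 0.837 = 220395 W
η = P_out / P_in = 193214 / 220395 = 0.877 = 87.7%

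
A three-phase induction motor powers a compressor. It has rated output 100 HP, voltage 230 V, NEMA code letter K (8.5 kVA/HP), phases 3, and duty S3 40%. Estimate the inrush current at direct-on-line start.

S_LR = 8.5 × 100 = 850 kVA
I_LR = S_LR/(√3·V_L) = 850000/(1.732×230) = 2130 A

2130 A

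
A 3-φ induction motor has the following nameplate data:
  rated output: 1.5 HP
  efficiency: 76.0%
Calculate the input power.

1.47 kW

P_out = 1.5 × 746 = 1119 W
P_in = P_out/η = 1119/0.76 = 1472 W = 1.47 kW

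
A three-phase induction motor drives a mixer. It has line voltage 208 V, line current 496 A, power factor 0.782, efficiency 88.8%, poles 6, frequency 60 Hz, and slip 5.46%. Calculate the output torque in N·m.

1040 N·m

P_in = √3·V·I·cosφ = 1.732 × 208 × 496 × 0.782 = 139733 W
P_out = η·P_in = 0.888 × 139733 = 124083 W
n_s = 120×60/6 = 1200 rpm; n = 1200×(1−0.0546) = 1134 rpm
ω = 2π×1134/60 = 118.8 rad/s
τ = P_out/ω = 124083/118.8 = 1040 N·m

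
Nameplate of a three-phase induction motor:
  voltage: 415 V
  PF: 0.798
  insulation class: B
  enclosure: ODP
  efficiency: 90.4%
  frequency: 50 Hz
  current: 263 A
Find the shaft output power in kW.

136 kW

P_in = √3·V·I·cosφ = 1.732 × 415 × 263 × 0.798 = 150853 W
P_out = η·P_in = 0.904 × 150853 = 136371 W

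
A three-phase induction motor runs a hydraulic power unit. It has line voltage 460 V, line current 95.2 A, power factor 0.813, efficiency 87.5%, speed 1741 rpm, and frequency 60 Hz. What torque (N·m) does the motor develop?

296 N·m

P_in = √3·V·I·cosφ = 1.732 × 460 × 95.2 × 0.813 = 61664 W
P_out = η·P_in = 0.875 × 61664 = 53956 W
n = 1741 rpm
ω = 2π×1741/60 = 182.3 rad/s
τ = P_out/ω = 53956/182.3 = 296 N·m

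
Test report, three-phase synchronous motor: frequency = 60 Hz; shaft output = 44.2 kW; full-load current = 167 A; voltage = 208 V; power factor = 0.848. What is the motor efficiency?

P_out = 44.2 kW = 44200 W
P_in = √3·V_L·I_L·cosφ = 1.732 × 208 × 167 × 0.848 = 51018 W
η = P_out / P_in = 44200 / 51018 = 0.866 = 86.6%

86.6 %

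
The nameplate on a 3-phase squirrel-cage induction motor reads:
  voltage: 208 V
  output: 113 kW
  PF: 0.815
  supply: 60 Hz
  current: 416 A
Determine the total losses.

P_in = √3·V·I·cosφ = 1.732×208×416×0.815 = 122141 W
P_out = 113000 W
Losses = P_in − P_out = 122141 − 113000 = 9141 W

9140 W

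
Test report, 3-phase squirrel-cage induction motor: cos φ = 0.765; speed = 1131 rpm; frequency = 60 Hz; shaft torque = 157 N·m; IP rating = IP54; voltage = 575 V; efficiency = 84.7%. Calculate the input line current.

ω = 2π×1131/60 = 118.4 rad/s; P_out = τω = 157 × 118.4 = 18589 W
P_in = P_out / η = 18589 / 0.847 = 21947 W
I_L = P_in / (√3·V_L·cosφ) = 21947 / (1.732 × 575 × 0.765) = 28.8 A

28.8 A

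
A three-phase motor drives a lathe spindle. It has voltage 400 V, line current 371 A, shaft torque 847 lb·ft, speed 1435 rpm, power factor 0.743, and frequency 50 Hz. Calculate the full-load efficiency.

90.4 %

τ = 847 lb·ft × 1.356 = 1149 N·m
ω = 2π × 1435/60 = 150.3 rad/s; P_out = τω = 1149 × 150.3 = 172695 W
P_in = √3·V_L·I_L·cosφ = 1.732 × 400 × 371 × 0.743 = 190972 W
η = P_out / P_in = 172695 / 190972 = 0.904 = 90.4%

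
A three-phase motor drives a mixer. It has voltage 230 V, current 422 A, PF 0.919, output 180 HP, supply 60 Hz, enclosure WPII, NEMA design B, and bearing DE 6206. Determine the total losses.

20200 W

P_in = √3·V·I·cosφ = 1.732×230×422×0.919 = 154491 W
P_out = 180×746 = 134280 W
Losses = P_in − P_out = 154491 − 134280 = 20211 W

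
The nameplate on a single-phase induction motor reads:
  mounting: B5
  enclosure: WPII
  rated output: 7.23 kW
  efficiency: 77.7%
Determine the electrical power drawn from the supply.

P_out = 7230 W
P_in = P_out/η = 7230/0.777 = 9305 W = 9.31 kW

9.31 kW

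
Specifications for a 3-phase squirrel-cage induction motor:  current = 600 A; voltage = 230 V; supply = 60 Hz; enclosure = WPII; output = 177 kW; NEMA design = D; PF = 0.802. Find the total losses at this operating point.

14.7 kW

P_in = √3·V·I·cosφ = 1.732×230×600×0.802 = 191691 W
P_out = 177000 W
Losses = P_in − P_out = 191691 − 177000 = 14691 W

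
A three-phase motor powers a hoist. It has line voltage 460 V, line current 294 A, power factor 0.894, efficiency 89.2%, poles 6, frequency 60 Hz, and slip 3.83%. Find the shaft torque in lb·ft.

1140 lb·ft

P_in = √3·V·I·cosφ = 1.732 × 460 × 294 × 0.894 = 209407 W
P_out = η·P_in = 0.892 × 209407 = 186791 W
n_s = 120×60/6 = 1200 rpm; n = 1200×(1−0.0383) = 1154 rpm
ω = 2π×1154/60 = 120.8 rad/s
τ = P_out/ω = 186791/120.8 = 1546 N·m
In lb·ft: 1546/1.356 = 1140 lb·ft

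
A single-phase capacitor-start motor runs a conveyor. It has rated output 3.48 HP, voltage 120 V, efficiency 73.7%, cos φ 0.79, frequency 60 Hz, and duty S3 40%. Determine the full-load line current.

37.2 A

P_out = 3.48 × 746 = 2596 W
P_in = P_out / η = 2596 / 0.737 = 3522 W
I = P_in / (V·cosφ) = 3522 / (120 × 0.79) = 37.2 A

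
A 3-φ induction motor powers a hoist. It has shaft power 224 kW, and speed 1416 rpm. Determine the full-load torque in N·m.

ω = 2π × 1416/60 = 148.3 rad/s
τ = P/ω = 224000/148.3 = 1510 N·m

1510 N·m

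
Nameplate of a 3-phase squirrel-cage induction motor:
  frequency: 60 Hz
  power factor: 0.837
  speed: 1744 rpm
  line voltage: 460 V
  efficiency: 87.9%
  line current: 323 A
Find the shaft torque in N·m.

P_in = √3·V·I·cosφ = 1.732 × 460 × 323 × 0.837 = 215394 W
P_out = η·P_in = 0.879 × 215394 = 189331 W
n = 1744 rpm
ω = 2π×1744/60 = 182.6 rad/s
τ = P_out/ω = 189331/182.6 = 1040 N·m

1040 N·m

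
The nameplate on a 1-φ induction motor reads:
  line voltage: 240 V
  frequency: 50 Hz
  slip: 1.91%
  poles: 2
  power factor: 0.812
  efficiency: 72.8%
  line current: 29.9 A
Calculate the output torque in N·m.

13.8 N·m

P_in = V·I·cosφ = 240 × 29.9 × 0.812 = 5827 W
P_out = η·P_in = 0.728 × 5827 = 4242 W
n_s = 120×50/2 = 3000 rpm; n = 3000×(1−0.0191) = 2943 rpm
ω = 2π×2943/60 = 308.2 rad/s
τ = P_out/ω = 4242/308.2 = 13.8 N·m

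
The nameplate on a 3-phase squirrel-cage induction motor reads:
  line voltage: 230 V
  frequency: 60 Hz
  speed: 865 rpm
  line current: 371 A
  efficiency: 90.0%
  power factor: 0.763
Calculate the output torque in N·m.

P_in = √3·V·I·cosφ = 1.732 × 230 × 371 × 0.763 = 112765 W
P_out = η·P_in = 0.9 × 112765 = 101489 W
n = 865 rpm
ω = 2π×865/60 = 90.58 rad/s
τ = P_out/ω = 101489/90.58 = 1120 N·m

1120 N·m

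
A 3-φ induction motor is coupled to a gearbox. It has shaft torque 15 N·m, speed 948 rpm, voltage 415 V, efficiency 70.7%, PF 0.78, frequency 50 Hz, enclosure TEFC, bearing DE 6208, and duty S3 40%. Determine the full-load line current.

ω = 2π×948/60 = 99.27 rad/s; P_out = τω = 15 × 99.27 = 1489 W
P_in = P_out / η = 1489 / 0.707 = 2106 W
I_L = P_in / (√3·V_L·cosφ) = 2106 / (1.732 × 415 × 0.78) = 3.76 A

3.76 A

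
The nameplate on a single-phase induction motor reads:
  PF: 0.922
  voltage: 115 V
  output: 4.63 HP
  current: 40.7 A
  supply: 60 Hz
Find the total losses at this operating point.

861 W

P_in = V·I·cosφ = 115×40.7×0.922 = 4315 W
P_out = 4.63×746 = 3454 W
Losses = P_in − P_out = 4315 − 3454 = 861 W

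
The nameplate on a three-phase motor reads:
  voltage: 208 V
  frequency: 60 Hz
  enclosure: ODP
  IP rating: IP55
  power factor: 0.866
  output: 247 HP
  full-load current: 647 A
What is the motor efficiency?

91.3 %

P_out = 247 × 746 = 184262 W
P_in = √3·V_L·I_L·cosφ = 1.732 × 208 × 647 × 0.866 = 201852 W
η = P_out / P_in = 184262 / 201852 = 0.913 = 91.3%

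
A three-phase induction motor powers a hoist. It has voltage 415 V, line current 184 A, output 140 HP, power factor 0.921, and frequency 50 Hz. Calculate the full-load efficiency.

85.7 %

P_out = 140 × 746 = 104440 W
P_in = √3·V_L·I_L·cosφ = 1.732 × 415 × 184 × 0.921 = 121807 W
η = P_out / P_in = 104440 / 121807 = 0.857 = 85.7%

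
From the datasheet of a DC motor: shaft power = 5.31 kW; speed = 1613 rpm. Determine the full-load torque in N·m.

ω = 2π × 1613/60 = 168.9 rad/s
τ = P/ω = 5310/168.9 = 31.4 N·m

31.4 N·m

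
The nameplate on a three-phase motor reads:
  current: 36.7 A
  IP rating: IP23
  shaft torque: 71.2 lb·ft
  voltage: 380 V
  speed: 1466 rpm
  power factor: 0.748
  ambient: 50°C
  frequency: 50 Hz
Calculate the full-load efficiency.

82.0 %

τ = 71.2 lb·ft × 1.356 = 96.55 N·m
ω = 2π × 1466/60 = 153.5 rad/s; P_out = τω = 96.55 × 153.5 = 14820 W
P_in = √3·V_L·I_L·cosφ = 1.732 × 380 × 36.7 × 0.748 = 18068 W
η = P_out / P_in = 14820 / 18068 = 0.820 = 82.0%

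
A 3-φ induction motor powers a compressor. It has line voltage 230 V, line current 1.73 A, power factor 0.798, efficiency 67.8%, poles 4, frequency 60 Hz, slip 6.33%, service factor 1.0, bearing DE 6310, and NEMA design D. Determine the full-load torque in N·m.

2.11 N·m

P_in = √3·V·I·cosφ = 1.732 × 230 × 1.73 × 0.798 = 550 W
P_out = η·P_in = 0.678 × 550 = 373 W
n_s = 120×60/4 = 1800 rpm; n = 1800×(1−0.0633) = 1686 rpm
ω = 2π×1686/60 = 176.6 rad/s
τ = P_out/ω = 373/176.6 = 2.11 N·m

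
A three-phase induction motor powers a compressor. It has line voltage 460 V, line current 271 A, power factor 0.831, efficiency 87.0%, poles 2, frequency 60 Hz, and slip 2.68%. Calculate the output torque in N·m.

P_in = √3·V·I·cosφ = 1.732 × 460 × 271 × 0.831 = 179422 W
P_out = η·P_in = 0.87 × 179422 = 156097 W
n_s = 120×60/2 = 3600 rpm; n = 3600×(1−0.0268) = 3504 rpm
ω = 2π×3504/60 = 366.9 rad/s
τ = P_out/ω = 156097/366.9 = 425 N·m

425 N·m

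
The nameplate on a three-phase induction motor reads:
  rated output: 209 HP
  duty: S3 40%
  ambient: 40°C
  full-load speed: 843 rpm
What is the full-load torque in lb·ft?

1300 lb·ft

P_out = 209 × 746 = 155914 W
ω = 2π × 843/60 = 88.28 rad/s
τ = P_out/ω = 155914/88.28 = 1766 N·m
In lb·ft: 1766/1.356 = 1300 lb·ft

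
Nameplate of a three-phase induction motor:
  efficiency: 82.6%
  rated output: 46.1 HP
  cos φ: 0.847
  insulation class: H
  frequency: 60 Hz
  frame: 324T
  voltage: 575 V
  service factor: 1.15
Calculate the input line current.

49.4 A

P_out = 46.1 × 746 = 34391 W
P_in = P_out / η = 34391 / 0.826 = 41636 W
I_L = P_in / (√3·V_L·cosφ) = 41636 / (1.732 × 575 × 0.847) = 49.4 A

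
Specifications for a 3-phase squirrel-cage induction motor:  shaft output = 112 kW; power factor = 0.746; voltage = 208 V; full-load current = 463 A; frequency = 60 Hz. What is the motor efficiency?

90.0 %

P_out = 112 kW = 112000 W
P_in = √3·V_L·I_L·cosφ = 1.732 × 208 × 463 × 0.746 = 124432 W
η = P_out / P_in = 112000 / 124432 = 0.900 = 90.0%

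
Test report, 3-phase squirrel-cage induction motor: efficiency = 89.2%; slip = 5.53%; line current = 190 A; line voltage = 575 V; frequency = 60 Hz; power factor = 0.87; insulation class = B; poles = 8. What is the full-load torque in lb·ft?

P_in = √3·V·I·cosφ = 1.732 × 575 × 190 × 0.87 = 164622 W
P_out = η·P_in = 0.892 × 164622 = 146843 W
n_s = 120×60/8 = 900 rpm; n = 900×(1−0.0553) = 850 rpm
ω = 2π×850/60 = 89.01 rad/s
τ = P_out/ω = 146843/89.01 = 1650 N·m
In lb·ft: 1650/1.356 = 1220 lb·ft

1220 lb·ft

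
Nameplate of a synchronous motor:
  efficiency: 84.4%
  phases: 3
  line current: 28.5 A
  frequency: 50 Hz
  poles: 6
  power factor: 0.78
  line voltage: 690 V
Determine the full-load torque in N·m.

P_in = √3·V·I·cosφ = 1.732 × 690 × 28.5 × 0.78 = 26567 W
P_out = η·P_in = 0.844 × 26567 = 22423 W
n = n_s = 120×50/6 = 1000 rpm (synchronous)
ω = 2π×1000/60 = 104.7 rad/s
τ = P_out/ω = 22423/104.7 = 214 N·m

214 N·m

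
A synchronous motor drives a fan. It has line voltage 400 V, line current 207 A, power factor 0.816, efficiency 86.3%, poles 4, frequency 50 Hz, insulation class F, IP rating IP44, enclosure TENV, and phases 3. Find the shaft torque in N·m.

P_in = √3·V·I·cosφ = 1.732 × 400 × 207 × 0.816 = 117022 W
P_out = η·P_in = 0.863 × 117022 = 100990 W
n = n_s = 120×50/4 = 1500 rpm (synchronous)
ω = 2π×1500/60 = 157.1 rad/s
τ = P_out/ω = 100990/157.1 = 643 N·m

643 N·m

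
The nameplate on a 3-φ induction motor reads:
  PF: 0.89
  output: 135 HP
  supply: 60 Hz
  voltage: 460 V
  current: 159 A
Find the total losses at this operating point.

P_in = √3·V·I·cosφ = 1.732×460×159×0.89 = 112744 W
P_out = 135×746 = 100710 W
Losses = P_in − P_out = 112744 − 100710 = 12034 W

12000 W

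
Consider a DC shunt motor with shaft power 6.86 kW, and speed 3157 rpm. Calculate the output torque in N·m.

ω = 2π × 3157/60 = 330.6 rad/s
τ = P/ω = 6860/330.6 = 20.8 N·m

20.8 N·m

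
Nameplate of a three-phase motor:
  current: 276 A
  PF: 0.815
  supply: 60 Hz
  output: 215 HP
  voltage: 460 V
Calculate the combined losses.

18800 W

P_in = √3·V·I·cosφ = 1.732×460×276×0.815 = 179214 W
P_out = 215×746 = 160390 W
Losses = P_in − P_out = 179214 − 160390 = 18824 W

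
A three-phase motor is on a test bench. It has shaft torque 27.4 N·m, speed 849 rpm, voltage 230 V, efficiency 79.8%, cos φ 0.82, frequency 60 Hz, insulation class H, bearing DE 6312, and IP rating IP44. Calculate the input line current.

ω = 2π×849/60 = 88.91 rad/s; P_out = τω = 27.4 × 88.91 = 2436 W
P_in = P_out / η = 2436 / 0.798 = 3053 W
I_L = P_in / (√3·V_L·cosφ) = 3053 / (1.732 × 230 × 0.82) = 9.35 A

9.35 A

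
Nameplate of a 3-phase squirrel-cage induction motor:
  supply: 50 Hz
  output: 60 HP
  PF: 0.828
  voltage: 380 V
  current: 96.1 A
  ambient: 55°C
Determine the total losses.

7.61 kW

P_in = √3·V·I·cosφ = 1.732×380×96.1×0.828 = 52370 W
P_out = 60×746 = 44760 W
Losses = P_in − P_out = 52370 − 44760 = 7610 W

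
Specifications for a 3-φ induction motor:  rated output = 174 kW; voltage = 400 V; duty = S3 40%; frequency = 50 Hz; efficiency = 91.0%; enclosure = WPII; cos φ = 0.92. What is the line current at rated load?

P_out = 174 kW = 174000 W
P_in = P_out / η = 174000 / 0.910 = 191209 W
I_L = P_in / (√3·V_L·cosφ) = 191209 / (1.732 × 400 × 0.92) = 300 A

300 A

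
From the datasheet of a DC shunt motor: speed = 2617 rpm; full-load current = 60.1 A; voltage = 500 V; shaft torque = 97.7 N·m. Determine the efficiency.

89.1 %

ω = 2π × 2617/60 = 274.1 rad/s; P_out = τω = 97.7 × 274.1 = 26780 W
P_in = V·I = 500 × 60.1 = 30050 W
η = P_out / P_in = 26780 / 30050 = 0.891 = 89.1%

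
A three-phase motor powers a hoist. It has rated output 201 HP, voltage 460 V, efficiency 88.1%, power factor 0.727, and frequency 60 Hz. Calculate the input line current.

294 A

P_out = 201 × 746 = 149946 W
P_in = P_out / η = 149946 / 0.881 = 170200 W
I_L = P_in / (√3·V_L·cosφ) = 170200 / (1.732 × 460 × 0.727) = 294 A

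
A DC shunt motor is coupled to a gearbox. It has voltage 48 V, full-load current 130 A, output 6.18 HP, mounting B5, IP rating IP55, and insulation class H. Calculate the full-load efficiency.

P_out = 6.18 × 746 = 4610 W
P_in = V·I = 48 × 130 = 6240 W
η = P_out / P_in = 4610 / 6240 = 0.739 = 73.9%

73.9 %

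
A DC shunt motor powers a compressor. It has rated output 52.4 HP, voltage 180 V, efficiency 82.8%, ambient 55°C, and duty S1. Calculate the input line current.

262 A

P_out = 52.4 × 746 = 39090 W
P_in = P_out / η = 39090 / 0.828 = 47210 W
I = P_in / V = 47210 / 180 = 262 A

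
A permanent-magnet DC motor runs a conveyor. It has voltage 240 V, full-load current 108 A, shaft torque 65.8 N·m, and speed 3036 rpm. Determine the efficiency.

ω = 2π × 3036/60 = 317.9 rad/s; P_out = τω = 65.8 × 317.9 = 20918 W
P_in = V·I = 240 × 108 = 25920 W
η = P_out / P_in = 20918 / 25920 = 0.807 = 80.7%

80.7 %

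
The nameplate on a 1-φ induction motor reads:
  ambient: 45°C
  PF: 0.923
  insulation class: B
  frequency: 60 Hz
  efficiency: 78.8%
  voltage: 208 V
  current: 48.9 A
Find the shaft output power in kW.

P_in = V·I·cosφ = 208 × 48.9 × 0.923 = 9388 W
P_out = η·P_in = 0.788 × 9388 = 7398 W

7.4 kW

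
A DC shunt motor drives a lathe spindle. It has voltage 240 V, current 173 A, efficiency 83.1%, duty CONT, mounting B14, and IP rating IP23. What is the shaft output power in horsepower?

P_in = V·I = 240 × 173 = 41520 W
P_out = η·P_in = 0.831 × 41520 = 34503 W
= 34503/746 = 46.3 HP

46.3 HP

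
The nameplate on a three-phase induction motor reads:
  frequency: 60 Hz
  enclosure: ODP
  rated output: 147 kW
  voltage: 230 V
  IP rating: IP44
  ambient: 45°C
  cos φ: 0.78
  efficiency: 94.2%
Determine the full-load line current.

502 A

P_out = 147 kW = 147000 W
P_in = P_out / η = 147000 / 0.942 = 156051 W
I_L = P_in / (√3·V_L·cosφ) = 156051 / (1.732 × 230 × 0.78) = 502 A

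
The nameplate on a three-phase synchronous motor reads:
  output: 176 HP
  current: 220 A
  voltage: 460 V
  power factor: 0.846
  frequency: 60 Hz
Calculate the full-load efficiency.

P_out = 176 × 746 = 131296 W
P_in = √3·V_L·I_L·cosφ = 1.732 × 460 × 220 × 0.846 = 148286 W
η = P_out / P_in = 131296 / 148286 = 0.885 = 88.5%

88.5 %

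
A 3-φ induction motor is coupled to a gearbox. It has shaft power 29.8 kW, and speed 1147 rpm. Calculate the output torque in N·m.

ω = 2π × 1147/60 = 120.1 rad/s
τ = P/ω = 29800/120.1 = 248 N·m

248 N·m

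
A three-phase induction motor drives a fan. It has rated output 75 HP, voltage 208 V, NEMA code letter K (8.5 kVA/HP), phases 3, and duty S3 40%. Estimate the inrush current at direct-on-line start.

1770 A

S_LR = 8.5 × 75 = 637.5 kVA
I_LR = S_LR/(√3·V_L) = 637500/(1.732×208) = 1770 A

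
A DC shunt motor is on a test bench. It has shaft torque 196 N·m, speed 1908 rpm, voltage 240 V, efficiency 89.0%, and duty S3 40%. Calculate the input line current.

183 A

ω = 2π×1908/60 = 199.8 rad/s; P_out = τω = 196 × 199.8 = 39161 W
P_in = P_out / η = 39161 / 0.890 = 44001 W
I = P_in / V = 44001 / 240 = 183 A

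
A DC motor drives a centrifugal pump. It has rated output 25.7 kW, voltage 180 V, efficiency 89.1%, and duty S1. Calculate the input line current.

160 A

P_out = 25.7 kW = 25700 W
P_in = P_out / η = 25700 / 0.891 = 28844 W
I = P_in / V = 28844 / 180 = 160 A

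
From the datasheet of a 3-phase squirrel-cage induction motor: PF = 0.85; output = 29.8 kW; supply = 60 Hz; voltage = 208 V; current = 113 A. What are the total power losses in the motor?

P_in = √3·V·I·cosφ = 1.732×208×113×0.85 = 34603 W
P_out = 29800 W
Losses = P_in − P_out = 34603 − 29800 = 4803 W

4.8 kW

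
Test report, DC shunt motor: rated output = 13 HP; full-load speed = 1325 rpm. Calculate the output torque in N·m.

P_out = 13 × 746 = 9698 W
ω = 2π × 1325/60 = 138.8 rad/s
τ = P_out/ω = 9698/138.8 = 69.9 N·m

69.9 N·m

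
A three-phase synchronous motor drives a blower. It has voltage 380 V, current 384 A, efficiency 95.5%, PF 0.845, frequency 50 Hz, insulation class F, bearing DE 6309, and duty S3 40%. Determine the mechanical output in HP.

P_in = √3·V·I·cosφ = 1.732 × 380 × 384 × 0.845 = 213560 W
P_out = η·P_in = 0.955 × 213560 = 203950 W
= 203950/746 = 273 HP

273 HP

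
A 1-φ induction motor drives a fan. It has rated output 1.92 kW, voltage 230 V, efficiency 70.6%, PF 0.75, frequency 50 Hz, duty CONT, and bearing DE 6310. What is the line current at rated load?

15.8 A

P_out = 1.92 kW = 1920 W
P_in = P_out / η = 1920 / 0.706 = 2720 W
I = P_in / (V·cosφ) = 2720 / (230 × 0.75) = 15.8 A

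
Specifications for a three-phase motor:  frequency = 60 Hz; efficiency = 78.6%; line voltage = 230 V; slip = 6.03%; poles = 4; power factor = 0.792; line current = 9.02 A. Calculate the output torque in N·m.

12.6 N·m

P_in = √3·V·I·cosφ = 1.732 × 230 × 9.02 × 0.792 = 2846 W
P_out = η·P_in = 0.786 × 2846 = 2237 W
n_s = 120×60/4 = 1800 rpm; n = 1800×(1−0.0603) = 1691 rpm
ω = 2π×1691/60 = 177.1 rad/s
τ = P_out/ω = 2237/177.1 = 12.6 N·m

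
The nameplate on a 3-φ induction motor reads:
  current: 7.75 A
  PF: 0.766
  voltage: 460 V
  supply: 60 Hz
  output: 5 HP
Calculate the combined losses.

P_in = √3·V·I·cosφ = 1.732×460×7.75×0.766 = 4730 W
P_out = 5×746 = 3730 W
Losses = P_in − P_out = 4730 − 3730 = 1000 W

1000 W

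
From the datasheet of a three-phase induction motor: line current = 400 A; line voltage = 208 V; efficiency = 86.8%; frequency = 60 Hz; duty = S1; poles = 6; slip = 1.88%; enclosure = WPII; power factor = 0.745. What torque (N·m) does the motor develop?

756 N·m

P_in = √3·V·I·cosφ = 1.732 × 208 × 400 × 0.745 = 107356 W
P_out = η·P_in = 0.868 × 107356 = 93185 W
n_s = 120×60/6 = 1200 rpm; n = 1200×(1−0.0188) = 1177 rpm
ω = 2π×1177/60 = 123.3 rad/s
τ = P_out/ω = 93185/123.3 = 756 N·m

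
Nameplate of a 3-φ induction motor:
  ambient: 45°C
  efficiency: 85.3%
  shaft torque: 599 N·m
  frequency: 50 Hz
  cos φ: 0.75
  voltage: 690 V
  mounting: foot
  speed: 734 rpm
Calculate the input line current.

60.2 A

ω = 2π×734/60 = 76.86 rad/s; P_out = τω = 599 × 76.86 = 46039 W
P_in = P_out / η = 46039 / 0.853 = 53973 W
I_L = P_in / (√3·V_L·cosφ) = 53973 / (1.732 × 690 × 0.75) = 60.2 A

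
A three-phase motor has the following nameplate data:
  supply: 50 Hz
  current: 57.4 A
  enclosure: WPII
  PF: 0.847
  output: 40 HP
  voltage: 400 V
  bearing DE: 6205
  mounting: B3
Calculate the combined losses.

3.84 kW

P_in = √3·V·I·cosφ = 1.732×400×57.4×0.847 = 33682 W
P_out = 40×746 = 29840 W
Losses = P_in − P_out = 33682 − 29840 = 3842 W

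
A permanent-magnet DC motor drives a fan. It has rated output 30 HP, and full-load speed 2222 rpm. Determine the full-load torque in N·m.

P_out = 30 × 746 = 22380 W
ω = 2π × 2222/60 = 232.7 rad/s
τ = P_out/ω = 22380/232.7 = 96.2 N·m

96.2 N·m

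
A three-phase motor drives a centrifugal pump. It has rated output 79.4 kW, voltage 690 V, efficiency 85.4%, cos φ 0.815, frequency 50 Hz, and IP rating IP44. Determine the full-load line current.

95.5 A

P_out = 79.4 kW = 79400 W
P_in = P_out / η = 79400 / 0.854 = 92974 W
I_L = P_in / (√3·V_L·cosφ) = 92974 / (1.732 × 690 × 0.815) = 95.5 A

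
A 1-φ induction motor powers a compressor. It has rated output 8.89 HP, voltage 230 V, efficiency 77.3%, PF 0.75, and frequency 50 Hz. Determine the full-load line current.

P_out = 8.89 × 746 = 6632 W
P_in = P_out / η = 6632 / 0.773 = 8580 W
I = P_in / (V·cosφ) = 8580 / (230 × 0.75) = 49.7 A

49.7 A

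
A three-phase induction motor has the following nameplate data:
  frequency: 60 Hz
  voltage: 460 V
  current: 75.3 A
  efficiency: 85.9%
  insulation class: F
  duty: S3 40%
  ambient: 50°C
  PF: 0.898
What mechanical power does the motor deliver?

46.3 kW

P_in = √3·V·I·cosφ = 1.732 × 460 × 75.3 × 0.898 = 53874 W
P_out = η·P_in = 0.859 × 53874 = 46278 W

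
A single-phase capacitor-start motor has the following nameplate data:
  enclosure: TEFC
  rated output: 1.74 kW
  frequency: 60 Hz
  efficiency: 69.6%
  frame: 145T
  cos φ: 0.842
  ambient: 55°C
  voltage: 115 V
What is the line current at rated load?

P_out = 1.74 kW = 1740 W
P_in = P_out / η = 1740 / 0.696 = 2500 W
I = P_in / (V·cosφ) = 2500 / (115 × 0.842) = 25.8 A

25.8 A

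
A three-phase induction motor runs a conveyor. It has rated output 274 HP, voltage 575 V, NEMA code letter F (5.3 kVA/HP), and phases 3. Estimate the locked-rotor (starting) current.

1460 A

S_LR = 5.3 × 274 = 1452.2 kVA
I_LR = S_LR/(√3·V_L) = 1452200/(1.732×575) = 1460 A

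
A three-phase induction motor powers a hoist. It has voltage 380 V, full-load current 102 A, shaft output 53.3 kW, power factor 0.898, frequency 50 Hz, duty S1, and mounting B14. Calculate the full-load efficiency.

P_out = 53.3 kW = 53300 W
P_in = √3·V_L·I_L·cosφ = 1.732 × 380 × 102 × 0.898 = 60285 W
η = P_out / P_in = 53300 / 60285 = 0.884 = 88.4%

88.4 %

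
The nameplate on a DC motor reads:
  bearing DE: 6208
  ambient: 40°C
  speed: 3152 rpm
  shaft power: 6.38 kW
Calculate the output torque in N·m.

ω = 2π × 3152/60 = 330.1 rad/s
τ = P/ω = 6380/330.1 = 19.3 N·m

19.3 N·m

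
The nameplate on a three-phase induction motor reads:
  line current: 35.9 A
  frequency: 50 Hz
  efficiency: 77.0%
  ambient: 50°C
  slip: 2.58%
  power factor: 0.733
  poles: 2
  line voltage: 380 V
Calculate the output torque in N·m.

P_in = √3·V·I·cosφ = 1.732 × 380 × 35.9 × 0.733 = 17319 W
P_out = η·P_in = 0.77 × 17319 = 13336 W
n_s = 120×50/2 = 3000 rpm; n = 3000×(1−0.0258) = 2923 rpm
ω = 2π×2923/60 = 306.1 rad/s
τ = P_out/ω = 13336/306.1 = 43.6 N·m

43.6 N·m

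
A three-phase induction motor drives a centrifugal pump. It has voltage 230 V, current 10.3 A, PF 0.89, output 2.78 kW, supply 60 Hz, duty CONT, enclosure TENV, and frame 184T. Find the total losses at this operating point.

872 W

P_in = √3·V·I·cosφ = 1.732×230×10.3×0.89 = 3652 W
P_out = 2780 W
Losses = P_in − P_out = 3652 − 2780 = 872 W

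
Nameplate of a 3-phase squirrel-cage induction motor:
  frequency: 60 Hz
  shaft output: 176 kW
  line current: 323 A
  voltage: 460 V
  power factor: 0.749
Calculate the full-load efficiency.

91.3 %

P_out = 176 kW = 176000 W
P_in = √3·V_L·I_L·cosφ = 1.732 × 460 × 323 × 0.749 = 192748 W
η = P_out / P_in = 176000 / 192748 = 0.913 = 91.3%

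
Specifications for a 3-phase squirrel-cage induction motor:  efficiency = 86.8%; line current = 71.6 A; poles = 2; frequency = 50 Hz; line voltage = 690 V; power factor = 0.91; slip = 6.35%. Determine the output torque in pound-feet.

P_in = √3·V·I·cosφ = 1.732 × 690 × 71.6 × 0.91 = 77867 W
P_out = η·P_in = 0.868 × 77867 = 67589 W
n_s = 120×50/2 = 3000 rpm; n = 3000×(1−0.0635) = 2810 rpm
ω = 2π×2810/60 = 294.3 rad/s
τ = P_out/ω = 67589/294.3 = 229.7 N·m
In lb·ft: 229.7/1.356 = 169 lb·ft

169 lb·ft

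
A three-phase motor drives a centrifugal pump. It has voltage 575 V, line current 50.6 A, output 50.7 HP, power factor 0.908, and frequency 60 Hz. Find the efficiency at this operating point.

82.7 %

P_out = 50.7 × 746 = 37822 W
P_in = √3·V_L·I_L·cosφ = 1.732 × 575 × 50.6 × 0.908 = 45756 W
η = P_out / P_in = 37822 / 45756 = 0.827 = 82.7%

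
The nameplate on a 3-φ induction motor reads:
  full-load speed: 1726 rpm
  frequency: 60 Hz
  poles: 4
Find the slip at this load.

4.11 %

n_s = 120f/p = 120×60/4 = 1800 rpm
s = (n_s − n)/n_s = (1800 − 1726)/1800 = 0.0411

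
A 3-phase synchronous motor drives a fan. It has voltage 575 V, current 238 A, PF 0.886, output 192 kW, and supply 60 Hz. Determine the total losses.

P_in = √3·V·I·cosφ = 1.732×575×238×0.886 = 210003 W
P_out = 192000 W
Losses = P_in − P_out = 210003 − 192000 = 18003 W

18 kW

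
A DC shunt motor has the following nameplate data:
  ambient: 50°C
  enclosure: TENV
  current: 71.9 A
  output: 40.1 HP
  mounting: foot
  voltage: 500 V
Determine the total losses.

P_in = V·I = 500×71.9 = 35950 W
P_out = 40.1×746 = 29915 W
Losses = P_in − P_out = 35950 − 29915 = 6035 W

6040 W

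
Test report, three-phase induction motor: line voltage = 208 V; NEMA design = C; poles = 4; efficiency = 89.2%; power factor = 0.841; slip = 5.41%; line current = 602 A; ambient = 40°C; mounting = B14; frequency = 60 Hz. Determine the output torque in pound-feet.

P_in = √3·V·I·cosφ = 1.732 × 208 × 602 × 0.841 = 182391 W
P_out = η·P_in = 0.892 × 182391 = 162693 W
n_s = 120×60/4 = 1800 rpm; n = 1800×(1−0.0541) = 1703 rpm
ω = 2π×1703/60 = 178.3 rad/s
τ = P_out/ω = 162693/178.3 = 912.5 N·m
In lb·ft: 912.5/1.356 = 673 lb·ft

673 lb·ft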